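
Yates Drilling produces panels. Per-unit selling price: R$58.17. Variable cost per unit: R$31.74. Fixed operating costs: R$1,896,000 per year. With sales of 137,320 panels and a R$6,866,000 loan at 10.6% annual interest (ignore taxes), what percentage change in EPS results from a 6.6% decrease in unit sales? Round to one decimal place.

At 137,320 units, contribution = 137,320 × R$26.43 = R$3,629,367.60.
Subtracting fixed costs: EBIT = R$3,629,367.60 − R$1,896,000 = R$1,733,367.60.
Interest = R$727,796.00, so EBIT − I = R$1,005,571.60.
DCL = total CM / (EBIT − I) = R$3,629,367.60 / R$1,005,571.60 = 3.6093.
%ΔEPS = DCL × %ΔSales = 3.6093 × -6.6% = -23.8%.

-23.8%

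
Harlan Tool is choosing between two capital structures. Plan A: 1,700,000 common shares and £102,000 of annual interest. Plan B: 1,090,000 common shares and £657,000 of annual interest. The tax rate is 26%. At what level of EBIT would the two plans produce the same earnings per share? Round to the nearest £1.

Set EPS_A = EPS_B: (EBIT − £102,000)(1 − 0.26) ÷ 1,700,000 = (EBIT − £657,000)(1 − 0.26) ÷ 1,090,000.
The (1 − t) factor cancels: (EBIT − 102,000) × 1,090,000 = (EBIT − 657,000) × 1,700,000.
EBIT × (1,700,000 − 1,090,000) = 657,000 × 1,700,000 − 102,000 × 1,090,000 = 1,005,720,000,000, so EBIT = 1,005,720,000,000 ÷ 610,000 = 1,648,721.31.

£1,648,721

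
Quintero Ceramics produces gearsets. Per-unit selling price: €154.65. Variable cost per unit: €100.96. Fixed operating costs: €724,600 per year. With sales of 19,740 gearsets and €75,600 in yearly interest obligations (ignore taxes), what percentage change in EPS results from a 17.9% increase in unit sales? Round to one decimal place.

Total contribution margin = 19,740 × €53.69 = €1,059,840.60.
EBIT = €1,059,840.60 − €724,600 = €335,240.60.
Interest = €75,600.00, so EBIT − I = €259,640.60.
Degree of combined leverage = contribution ÷ (EBIT − I) = €1,059,840.60 ÷ €259,640.60 = 4.0820.
%ΔEPS = DCL × %ΔSales = 4.0820 × +17.9% = +73.1%.

+73.1%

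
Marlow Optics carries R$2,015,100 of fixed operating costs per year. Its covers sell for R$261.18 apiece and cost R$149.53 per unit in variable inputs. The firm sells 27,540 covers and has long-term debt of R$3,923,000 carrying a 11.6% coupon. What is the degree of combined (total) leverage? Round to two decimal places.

5.09

Contribution at this volume is 27,540 × R$111.65 = R$3,074,841.00.
Operating income = contribution − fixed costs = R$3,074,841.00 − R$2,015,100 = R$1,059,741.00. Interest = R$455,068.00, so EBIT − I = R$604,673.00.
DCL = contribution ÷ (EBIT − I) = R$3,074,841.00 ÷ R$604,673.00 = 5.0851.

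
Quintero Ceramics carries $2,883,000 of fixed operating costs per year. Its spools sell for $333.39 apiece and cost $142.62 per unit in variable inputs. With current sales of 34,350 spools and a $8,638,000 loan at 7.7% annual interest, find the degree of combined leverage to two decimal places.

At 34,350 units, contribution = 34,350 × $190.77 = $6,552,949.50.
EBIT = $6,552,949.50 − $2,883,000 = $3,669,949.50. Interest = $665,126.00, so EBIT − I = $3,004,823.50.
Degree of total leverage = total CM / (EBIT − interest) = $6,552,949.50 / $3,004,823.50 = 2.1808.

2.18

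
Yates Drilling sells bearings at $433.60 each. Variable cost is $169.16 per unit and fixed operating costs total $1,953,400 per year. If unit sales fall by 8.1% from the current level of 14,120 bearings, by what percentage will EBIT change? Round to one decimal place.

At 14,120 units, contribution = 14,120 × $264.44 = $3,733,892.80.
Subtracting fixed costs: EBIT = $3,733,892.80 − $1,953,400 = $1,780,492.80.
DOL = contribution ÷ EBIT = $3,733,892.80 ÷ $1,780,492.80 = 2.0971.
So EBIT moves 2.0971 × (-8.1%) = -17.0%.

-17.0%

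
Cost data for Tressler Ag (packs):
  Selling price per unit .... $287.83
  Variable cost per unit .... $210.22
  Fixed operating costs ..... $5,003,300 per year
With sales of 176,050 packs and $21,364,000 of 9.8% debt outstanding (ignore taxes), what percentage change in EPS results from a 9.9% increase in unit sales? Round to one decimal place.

At 176,050 units, contribution = 176,050 × $77.61 = $13,663,240.50.
Subtracting fixed costs: EBIT = $13,663,240.50 − $5,003,300 = $8,659,940.50.
Interest = $2,093,672.00, so EBIT − I = $6,566,268.50.
DCL = total CM / (EBIT − I) = $13,663,240.50 / $6,566,268.50 = 2.0808.
EPS therefore changes by 2.0808 × (+9.9%) = +20.6%.

+20.6%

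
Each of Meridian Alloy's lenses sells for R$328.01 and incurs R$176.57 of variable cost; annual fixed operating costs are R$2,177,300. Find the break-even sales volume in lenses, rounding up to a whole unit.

14,378 lenses

Contribution margin per unit = R$328.01 − R$176.57 = R$151.44.
Break-even volume = fixed costs ÷ CM per unit = R$2,177,300 ÷ R$151.44 = 14,377.31, so 14,378 lenses.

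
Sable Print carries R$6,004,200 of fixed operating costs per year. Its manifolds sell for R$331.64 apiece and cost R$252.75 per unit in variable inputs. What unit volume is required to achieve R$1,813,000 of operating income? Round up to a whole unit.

99,090 manifolds

Each unit contributes R$331.64 − R$252.75 = R$78.89.
Units = (FC + target) / CM = (R$6,004,200 + R$1,813,000) / R$78.89 = 99,089.87, so 99,090 manifolds.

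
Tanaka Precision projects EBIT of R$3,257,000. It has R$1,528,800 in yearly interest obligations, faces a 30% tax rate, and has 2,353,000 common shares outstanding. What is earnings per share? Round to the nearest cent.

Pre-tax income = R$3,257,000 − R$1,528,800.00 = R$1,728,200.00.
After tax at 30%: net income = R$1,728,200.00 × 0.70 = R$1,209,740.00.
Per share: R$1,209,740.00 / 2,353,000 shares = R$0.51.

R$0.51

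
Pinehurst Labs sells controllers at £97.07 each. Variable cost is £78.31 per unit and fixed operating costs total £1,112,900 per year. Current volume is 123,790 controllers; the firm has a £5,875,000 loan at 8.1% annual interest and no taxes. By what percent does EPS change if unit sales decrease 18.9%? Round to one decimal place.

Contribution at this volume is 123,790 × £18.76 = £2,322,300.40.
EBIT = £2,322,300.40 − £1,112,900 = £1,209,400.40.
Interest = £475,875.00, so EBIT − I = £733,525.40.
DCL = total CM / (EBIT − I) = £2,322,300.40 / £733,525.40 = 3.1659.
EPS therefore changes by 3.1659 × (-18.9%) = -59.8%.

-59.8%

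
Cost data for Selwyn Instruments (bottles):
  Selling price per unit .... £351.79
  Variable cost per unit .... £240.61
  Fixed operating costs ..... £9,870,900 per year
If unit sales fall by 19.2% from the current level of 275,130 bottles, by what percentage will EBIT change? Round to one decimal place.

Total contribution margin = 275,130 × £111.18 = £30,588,953.40.
EBIT = £30,588,953.40 − £9,870,900 = £20,718,053.40.
Degree of operating leverage = £30,588,953.40 / £20,718,053.40 = 1.4764.
%ΔEBIT = DOL × %ΔSales = 1.4764 × -19.2% = -28.3%.

-28.3%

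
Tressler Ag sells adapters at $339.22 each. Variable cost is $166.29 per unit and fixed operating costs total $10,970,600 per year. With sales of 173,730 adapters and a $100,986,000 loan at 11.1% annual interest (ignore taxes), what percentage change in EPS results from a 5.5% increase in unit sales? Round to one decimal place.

Contribution at this volume is 173,730 × $172.93 = $30,043,128.90.
EBIT = $30,043,128.90 − $10,970,600 = $19,072,528.90.
Interest = $11,209,446.00, so EBIT − I = $7,863,082.90.
DCL = total CM / (EBIT − I) = $30,043,128.90 / $7,863,082.90 = 3.8208.
EPS therefore changes by 3.8208 × (+5.5%) = +21.0%.

+21.0%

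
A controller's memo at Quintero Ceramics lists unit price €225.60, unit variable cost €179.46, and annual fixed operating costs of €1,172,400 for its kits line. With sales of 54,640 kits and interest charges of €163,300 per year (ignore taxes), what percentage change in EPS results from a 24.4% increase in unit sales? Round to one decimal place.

At 54,640 units, contribution = 54,640 × €46.14 = €2,521,089.60.
Operating income = contribution − fixed costs = €2,521,089.60 − €1,172,400 = €1,348,689.60.
Interest = €163,300.00, so EBIT − I = €1,185,389.60.
Degree of combined leverage = contribution ÷ (EBIT − I) = €2,521,089.60 ÷ €1,185,389.60 = 2.1268.
%ΔEPS = DCL × %ΔSales = 2.1268 × +24.4% = +51.9%.

+51.9%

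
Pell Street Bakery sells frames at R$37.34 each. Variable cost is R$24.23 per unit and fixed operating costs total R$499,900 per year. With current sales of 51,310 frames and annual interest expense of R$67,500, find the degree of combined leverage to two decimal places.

6.39

At 51,310 units, contribution = 51,310 × R$13.11 = R$672,674.10.
Operating income = contribution − fixed costs = R$672,674.10 − R$499,900 = R$172,774.10. Interest = R$67,500.00.
DOL = R$672,674.10 ÷ R$172,774.10 = 3.8934; DFL = R$172,774.10 ÷ R$105,274.10 = 1.6412.
Combined leverage = 3.8934 × 1.6412 = 6.3898.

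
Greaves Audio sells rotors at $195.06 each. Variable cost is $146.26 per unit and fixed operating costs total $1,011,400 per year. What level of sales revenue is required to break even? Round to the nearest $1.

CM per unit = $195.06 − $146.26 = $48.80; CM ratio = $48.80 / $195.06 = 0.2502.
Break-even sales = FC ÷ CM ratio = $1,011,400 × $195.06 / $48.80 = $4,042,698.

$4,042,698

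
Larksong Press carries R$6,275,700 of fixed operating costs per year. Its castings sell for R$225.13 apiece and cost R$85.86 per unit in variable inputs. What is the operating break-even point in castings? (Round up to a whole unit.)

Each unit contributes R$225.13 − R$85.86 = R$139.27.
Break-even volume = fixed costs ÷ CM per unit = R$6,275,700 ÷ R$139.27 = 45,061.39, so 45,062 castings.

45,062 castings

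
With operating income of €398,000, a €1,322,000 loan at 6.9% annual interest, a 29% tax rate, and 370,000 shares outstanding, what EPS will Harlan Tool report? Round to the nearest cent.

€0.59

Interest = €91,218.00, so EBT = €398,000 − €91,218.00 = €306,782.00.
Net income = €306,782.00 × (1 − 0.29) = €217,815.22.
Per share: €217,815.22 / 370,000 shares = €0.59.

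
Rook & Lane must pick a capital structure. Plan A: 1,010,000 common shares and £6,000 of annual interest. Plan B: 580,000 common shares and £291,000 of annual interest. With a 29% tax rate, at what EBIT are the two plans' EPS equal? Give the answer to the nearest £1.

£675,419

At indifference, (EBIT − 6,000)(1 − t)/1,010,000 = (EBIT − 291,000)(1 − t)/580,000.
Cancelling (1 − t) and cross-multiplying: 580,000·(EBIT − 6,000) = 1,010,000·(EBIT − 291,000).
EBIT × (1,010,000 − 580,000) = 291,000 × 1,010,000 − 6,000 × 580,000 = 290,430,000,000, so EBIT = 290,430,000,000 ÷ 430,000 = 675,418.60.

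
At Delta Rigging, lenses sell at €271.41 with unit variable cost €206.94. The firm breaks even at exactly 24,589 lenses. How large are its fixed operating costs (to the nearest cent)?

€1,585,252.83

Each unit contributes €271.41 − €206.94 = €64.47.
Fixed costs = break-even units × CM = 24,589 × €64.47 = €1,585,252.83.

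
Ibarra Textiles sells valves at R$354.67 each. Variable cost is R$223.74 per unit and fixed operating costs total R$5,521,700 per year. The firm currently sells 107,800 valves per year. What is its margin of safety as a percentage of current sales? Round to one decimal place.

Contribution margin per unit = R$354.67 − R$223.74 = R$130.93. Break-even units = R$5,521,700 ÷ R$130.93 = 42,172.92; break-even revenue = 42,172.92 × R$354.67 = R$14,957,468.41.
Current sales = 107,800 × R$354.67 = R$38,233,426.00.
Margin of safety = (R$38,233,426.00 − R$14,957,468.41) ÷ R$38,233,426.00 = 60.9%.

60.9%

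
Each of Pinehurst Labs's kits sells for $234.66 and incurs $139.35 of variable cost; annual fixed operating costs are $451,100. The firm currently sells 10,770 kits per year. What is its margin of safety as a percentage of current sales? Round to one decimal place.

56.1%

Unit CM = price − variable cost = $234.66 − $139.35 = $95.31. Break-even units = $451,100 ÷ $95.31 = 4,732.98; break-even revenue = 4,732.98 × $234.66 = $1,110,640.29.
Current sales = 10,770 × $234.66 = $2,527,288.20.
Margin of safety = ($2,527,288.20 − $1,110,640.29) ÷ $2,527,288.20 = 56.1%.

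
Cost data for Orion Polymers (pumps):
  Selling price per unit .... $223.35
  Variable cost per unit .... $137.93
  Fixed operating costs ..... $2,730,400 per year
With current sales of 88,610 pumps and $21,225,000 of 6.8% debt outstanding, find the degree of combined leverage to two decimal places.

Total contribution margin = 88,610 × $85.42 = $7,569,066.20.
Operating income = contribution − fixed costs = $7,569,066.20 − $2,730,400 = $4,838,666.20. Interest = $1,443,300.00.
DOL = $7,569,066.20 ÷ $4,838,666.20 = 1.5643; DFL = $4,838,666.20 ÷ $3,395,366.20 = 1.4251.
DCL = DOL × DFL = 1.5643 × 1.4251 = 2.2293.

2.23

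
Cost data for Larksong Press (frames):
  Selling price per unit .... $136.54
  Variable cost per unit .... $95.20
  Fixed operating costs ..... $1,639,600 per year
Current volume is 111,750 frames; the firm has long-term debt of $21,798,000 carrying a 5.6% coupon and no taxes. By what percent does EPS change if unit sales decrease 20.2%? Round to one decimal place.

-53.0%

Total contribution margin = 111,750 × $41.34 = $4,619,745.00.
EBIT = $4,619,745.00 − $1,639,600 = $2,980,145.00.
After interest of $1,220,688.00, pre-tax earnings = $1,759,457.00.
Degree of combined leverage = contribution ÷ (EBIT − I) = $4,619,745.00 ÷ $1,759,457.00 = 2.6257.
%ΔEPS = DCL × %ΔSales = 2.6257 × -20.2% = -53.0%.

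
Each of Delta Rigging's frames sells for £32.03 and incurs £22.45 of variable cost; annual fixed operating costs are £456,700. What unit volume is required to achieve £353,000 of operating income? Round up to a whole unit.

84,520 frames

Each unit contributes £32.03 − £22.45 = £9.58.
Units = (FC + target) / CM = (£456,700 + £353,000) / £9.58 = 84,519.83, so 84,520 frames.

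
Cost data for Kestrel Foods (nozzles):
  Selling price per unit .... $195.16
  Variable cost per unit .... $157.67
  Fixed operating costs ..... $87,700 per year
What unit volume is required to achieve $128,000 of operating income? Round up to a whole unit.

5,754 nozzles

Each unit contributes $195.16 − $157.67 = $37.49.
Required volume = (fixed costs + target profit) ÷ CM = ($87,700 + $128,000) ÷ $37.49 = 5,753.53, so 5,754 nozzles.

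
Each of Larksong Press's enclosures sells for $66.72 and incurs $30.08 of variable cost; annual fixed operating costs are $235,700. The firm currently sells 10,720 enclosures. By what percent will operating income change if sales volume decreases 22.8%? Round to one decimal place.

Contribution at this volume is 10,720 × $36.64 = $392,780.80.
Subtracting fixed costs: EBIT = $392,780.80 − $235,700 = $157,080.80.
Degree of operating leverage = $392,780.80 / $157,080.80 = 2.5005.
Operating income changes by 2.5005 × -22.8% = -57.0%.

-57.0%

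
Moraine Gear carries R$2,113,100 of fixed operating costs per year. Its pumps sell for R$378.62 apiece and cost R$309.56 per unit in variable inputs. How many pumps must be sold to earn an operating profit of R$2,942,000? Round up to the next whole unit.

Each unit contributes R$378.62 − R$309.56 = R$69.06.
Need Q such that Q × R$69.06 − R$2,113,100 = R$2,942,000, i.e. Q = R$5,055,100 / R$69.06 = 73,198.67 → 73,199.

73,199 pumps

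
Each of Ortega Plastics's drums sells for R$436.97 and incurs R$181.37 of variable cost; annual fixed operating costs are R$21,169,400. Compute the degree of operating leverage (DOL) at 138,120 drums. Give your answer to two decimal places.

Total contribution margin = 138,120 × R$255.60 = R$35,303,472.00.
EBIT = R$35,303,472.00 − R$21,169,400 = R$14,134,072.00.
DOL = contribution ÷ EBIT = R$35,303,472.00 ÷ R$14,134,072.00 = 2.4978.

2.50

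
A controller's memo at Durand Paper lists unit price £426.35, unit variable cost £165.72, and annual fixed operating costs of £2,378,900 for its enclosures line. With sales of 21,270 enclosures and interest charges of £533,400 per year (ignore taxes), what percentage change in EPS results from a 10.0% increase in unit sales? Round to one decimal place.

Contribution at this volume is 21,270 × £260.63 = £5,543,600.10.
EBIT = £5,543,600.10 − £2,378,900 = £3,164,700.10.
After interest of £533,400.00, pre-tax earnings = £2,631,300.10.
Degree of combined leverage = contribution ÷ (EBIT − I) = £5,543,600.10 ÷ £2,631,300.10 = 2.1068.
%ΔEPS = DCL × %ΔSales = 2.1068 × +10.0% = +21.1%.

+21.1%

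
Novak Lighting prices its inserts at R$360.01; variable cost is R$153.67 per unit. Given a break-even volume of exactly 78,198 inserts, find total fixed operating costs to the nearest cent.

Each unit contributes R$360.01 − R$153.67 = R$206.34.
Fixed costs = break-even units × CM = 78,198 × R$206.34 = R$16,135,375.32.

R$16,135,375.32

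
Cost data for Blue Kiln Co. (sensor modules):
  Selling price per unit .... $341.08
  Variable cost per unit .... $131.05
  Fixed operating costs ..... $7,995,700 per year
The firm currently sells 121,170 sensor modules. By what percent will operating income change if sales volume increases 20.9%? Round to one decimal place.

At 121,170 units, contribution = 121,170 × $210.03 = $25,449,335.10.
EBIT = $25,449,335.10 − $7,995,700 = $17,453,635.10.
Degree of operating leverage = $25,449,335.10 / $17,453,635.10 = 1.4581.
So EBIT moves 1.4581 × (+20.9%) = +30.5%.

+30.5%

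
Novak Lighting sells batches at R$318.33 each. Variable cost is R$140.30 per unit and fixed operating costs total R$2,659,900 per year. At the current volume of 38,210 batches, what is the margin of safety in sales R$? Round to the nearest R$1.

R$7,407,303

Each unit contributes R$318.33 − R$140.30 = R$178.03. Break-even units = R$2,659,900 ÷ R$178.03 = 14,940.74; break-even revenue = 14,940.74 × R$318.33 = R$4,756,085.87.
Actual sales revenue = 38,210 × R$318.33 = R$12,163,389.30.
Margin of safety = R$12,163,389.30 − R$4,756,085.87 = R$7,407,303.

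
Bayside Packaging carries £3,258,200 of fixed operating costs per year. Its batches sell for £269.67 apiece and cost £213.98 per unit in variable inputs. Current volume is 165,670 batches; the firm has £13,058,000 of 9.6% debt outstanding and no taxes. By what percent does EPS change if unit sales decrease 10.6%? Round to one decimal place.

At 165,670 units, contribution = 165,670 × £55.69 = £9,226,162.30.
EBIT = £9,226,162.30 − £3,258,200 = £5,967,962.30.
After interest of £1,253,568.00, pre-tax earnings = £4,714,394.30.
DCL = total CM / (EBIT − I) = £9,226,162.30 / £4,714,394.30 = 1.9570.
EPS therefore changes by 1.9570 × (-10.6%) = -20.7%.

-20.7%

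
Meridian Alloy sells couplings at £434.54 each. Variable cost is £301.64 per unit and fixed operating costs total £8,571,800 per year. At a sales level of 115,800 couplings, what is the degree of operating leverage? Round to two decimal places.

Total contribution margin = 115,800 × £132.90 = £15,389,820.00.
EBIT = £15,389,820.00 − £8,571,800 = £6,818,020.00.
So DOL = total CM / EBIT = £15,389,820.00 / £6,818,020.00 = 2.2572.

2.26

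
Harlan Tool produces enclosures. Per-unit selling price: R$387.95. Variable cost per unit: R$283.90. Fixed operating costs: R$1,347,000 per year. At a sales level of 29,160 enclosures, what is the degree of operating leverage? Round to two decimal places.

Contribution at this volume is 29,160 × R$104.05 = R$3,034,098.00.
Subtracting fixed costs: EBIT = R$3,034,098.00 − R$1,347,000 = R$1,687,098.00.
DOL = contribution ÷ EBIT = R$3,034,098.00 ÷ R$1,687,098.00 = 1.7984.

1.80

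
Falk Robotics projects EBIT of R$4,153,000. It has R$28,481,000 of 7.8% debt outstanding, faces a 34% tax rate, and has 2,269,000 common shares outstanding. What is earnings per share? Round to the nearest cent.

R$0.56

Pre-tax income = R$4,153,000 − R$2,221,518.00 = R$1,931,482.00.
Net income = R$1,931,482.00 × (1 − 0.34) = R$1,274,778.12.
EPS = R$1,274,778.12 ÷ 2,269,000 = R$0.56.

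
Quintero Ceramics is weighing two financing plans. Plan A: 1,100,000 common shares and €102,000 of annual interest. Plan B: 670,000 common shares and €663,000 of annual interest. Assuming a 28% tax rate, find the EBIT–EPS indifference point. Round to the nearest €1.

€1,537,116

At indifference, (EBIT − 102,000)(1 − t)/1,100,000 = (EBIT − 663,000)(1 − t)/670,000.
The (1 − t) factor cancels: (EBIT − 102,000) × 670,000 = (EBIT − 663,000) × 1,100,000.
EBIT × (1,100,000 − 670,000) = 663,000 × 1,100,000 − 102,000 × 670,000 = 660,960,000,000, so EBIT = 660,960,000,000 ÷ 430,000 = 1,537,116.28.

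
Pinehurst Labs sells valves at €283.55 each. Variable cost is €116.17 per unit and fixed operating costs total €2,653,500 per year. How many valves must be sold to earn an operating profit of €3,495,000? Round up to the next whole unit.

Unit CM = price − variable cost = €283.55 − €116.17 = €167.38.
Units = (FC + target) / CM = (€2,653,500 + €3,495,000) / €167.38 = 36,733.78, so 36,734 valves.

36,734 valves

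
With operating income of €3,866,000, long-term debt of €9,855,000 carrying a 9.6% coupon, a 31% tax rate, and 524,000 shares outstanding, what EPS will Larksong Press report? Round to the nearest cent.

Interest = €946,080.00, so EBT = €3,866,000 − €946,080.00 = €2,919,920.00.
After tax at 31%: net income = €2,919,920.00 × 0.69 = €2,014,744.80.
Per share: €2,014,744.80 / 524,000 shares = €3.84.

€3.84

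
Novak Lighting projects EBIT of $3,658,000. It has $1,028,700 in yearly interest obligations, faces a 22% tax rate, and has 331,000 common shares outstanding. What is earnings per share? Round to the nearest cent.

Pre-tax income = $3,658,000 − $1,028,700.00 = $2,629,300.00.
After tax at 22%: net income = $2,629,300.00 × 0.78 = $2,050,854.00.
Per share: $2,050,854.00 / 331,000 shares = $6.20.

$6.20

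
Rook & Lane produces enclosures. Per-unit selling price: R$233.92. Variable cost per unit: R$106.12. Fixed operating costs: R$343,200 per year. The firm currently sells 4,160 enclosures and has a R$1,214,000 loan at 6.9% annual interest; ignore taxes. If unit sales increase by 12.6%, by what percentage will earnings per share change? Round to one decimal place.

Contribution at this volume is 4,160 × R$127.80 = R$531,648.00.
Subtracting fixed costs: EBIT = R$531,648.00 − R$343,200 = R$188,448.00.
Interest = R$83,766.00, so EBIT − I = R$104,682.00.
Degree of combined leverage = contribution ÷ (EBIT − I) = R$531,648.00 ÷ R$104,682.00 = 5.0787.
%ΔEPS = DCL × %ΔSales = 5.0787 × +12.6% = +64.0%.

+64.0%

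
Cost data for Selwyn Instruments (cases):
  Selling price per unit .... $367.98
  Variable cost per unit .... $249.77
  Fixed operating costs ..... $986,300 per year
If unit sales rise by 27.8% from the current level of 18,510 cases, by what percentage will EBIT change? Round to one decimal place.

+50.6%

Contribution at this volume is 18,510 × $118.21 = $2,188,067.10.
Subtracting fixed costs: EBIT = $2,188,067.10 − $986,300 = $1,201,767.10.
So DOL = total CM / EBIT = $2,188,067.10 / $1,201,767.10 = 1.8207.
So EBIT moves 1.8207 × (+27.8%) = +50.6%.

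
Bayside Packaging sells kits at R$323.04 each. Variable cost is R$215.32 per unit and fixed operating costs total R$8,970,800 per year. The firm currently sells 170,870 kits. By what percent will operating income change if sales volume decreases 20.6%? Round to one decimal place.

Total contribution margin = 170,870 × R$107.72 = R$18,406,116.40.
Operating income = contribution − fixed costs = R$18,406,116.40 − R$8,970,800 = R$9,435,316.40.
So DOL = total CM / EBIT = R$18,406,116.40 / R$9,435,316.40 = 1.9508.
%ΔEBIT = DOL × %ΔSales = 1.9508 × -20.6% = -40.2%.

-40.2%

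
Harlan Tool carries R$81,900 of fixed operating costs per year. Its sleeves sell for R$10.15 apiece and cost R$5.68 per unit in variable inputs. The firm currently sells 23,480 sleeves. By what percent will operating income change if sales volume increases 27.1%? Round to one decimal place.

+123.4%

Total contribution margin = 23,480 × R$4.47 = R$104,955.60.
Operating income = contribution − fixed costs = R$104,955.60 − R$81,900 = R$23,055.60.
Degree of operating leverage = R$104,955.60 / R$23,055.60 = 4.5523.
So EBIT moves 4.5523 × (+27.1%) = +123.4%.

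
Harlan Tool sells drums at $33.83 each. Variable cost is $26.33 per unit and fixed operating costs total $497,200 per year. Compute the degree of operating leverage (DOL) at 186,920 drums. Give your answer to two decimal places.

Total contribution margin = 186,920 × $7.50 = $1,401,900.00.
Subtracting fixed costs: EBIT = $1,401,900.00 − $497,200 = $904,700.00.
So DOL = total CM / EBIT = $1,401,900.00 / $904,700.00 = 1.5496.

1.55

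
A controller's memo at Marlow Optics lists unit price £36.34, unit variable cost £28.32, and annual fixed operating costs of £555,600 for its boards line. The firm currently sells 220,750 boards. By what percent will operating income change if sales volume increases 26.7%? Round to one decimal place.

Total contribution margin = 220,750 × £8.02 = £1,770,415.00.
Operating income = contribution − fixed costs = £1,770,415.00 − £555,600 = £1,214,815.00.
DOL = contribution ÷ EBIT = £1,770,415.00 ÷ £1,214,815.00 = 1.4574.
Operating income changes by 1.4574 × +26.7% = +38.9%.

+38.9%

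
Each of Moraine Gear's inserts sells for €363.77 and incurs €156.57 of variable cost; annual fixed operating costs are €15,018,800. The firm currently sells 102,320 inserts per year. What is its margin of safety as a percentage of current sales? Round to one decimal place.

Each unit contributes €363.77 − €156.57 = €207.20. Break-even units = €15,018,800 ÷ €207.20 = 72,484.56; break-even revenue = 72,484.56 × €363.77 = €26,367,706.93.
Current sales = 102,320 × €363.77 = €37,220,946.40.
Margin of safety = (€37,220,946.40 − €26,367,706.93) ÷ €37,220,946.40 = 29.2%.

29.2%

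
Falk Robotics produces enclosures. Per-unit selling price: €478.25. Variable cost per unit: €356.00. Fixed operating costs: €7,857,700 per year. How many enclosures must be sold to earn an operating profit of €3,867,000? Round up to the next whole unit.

95,908 enclosures

Contribution margin per unit = €478.25 − €356.00 = €122.25.
Required volume = (fixed costs + target profit) ÷ CM = (€7,857,700 + €3,867,000) ÷ €122.25 = 95,907.57, so 95,908 enclosures.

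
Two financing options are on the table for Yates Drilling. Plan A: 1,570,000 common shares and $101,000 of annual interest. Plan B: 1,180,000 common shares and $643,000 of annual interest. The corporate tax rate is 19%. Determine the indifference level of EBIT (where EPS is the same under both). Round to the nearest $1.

At indifference, (EBIT − 101,000)(1 − t)/1,570,000 = (EBIT − 643,000)(1 − t)/1,180,000.
Cancelling (1 − t) and cross-multiplying: 1,180,000·(EBIT − 101,000) = 1,570,000·(EBIT − 643,000).
Solving, EBIT = (643,000·1,570,000 − 101,000·1,180,000) / (1,570,000 − 1,180,000) = 890,330,000,000 / 390,000 = 2,282,897.44.

$2,282,897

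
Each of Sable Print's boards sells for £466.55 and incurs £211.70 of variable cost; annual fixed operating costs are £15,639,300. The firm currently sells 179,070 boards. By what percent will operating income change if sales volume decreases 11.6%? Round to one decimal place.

-17.6%

At 179,070 units, contribution = 179,070 × £254.85 = £45,635,989.50.
Subtracting fixed costs: EBIT = £45,635,989.50 − £15,639,300 = £29,996,689.50.
DOL = contribution ÷ EBIT = £45,635,989.50 ÷ £29,996,689.50 = 1.5214.
%ΔEBIT = DOL × %ΔSales = 1.5214 × -11.6% = -17.6%.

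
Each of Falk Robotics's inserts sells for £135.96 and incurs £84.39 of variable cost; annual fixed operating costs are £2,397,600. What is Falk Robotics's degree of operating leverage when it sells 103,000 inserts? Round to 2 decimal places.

Total contribution margin = 103,000 × £51.57 = £5,311,710.00.
EBIT = £5,311,710.00 − £2,397,600 = £2,914,110.00.
DOL = contribution ÷ EBIT = £5,311,710.00 ÷ £2,914,110.00 = 1.8228.

1.82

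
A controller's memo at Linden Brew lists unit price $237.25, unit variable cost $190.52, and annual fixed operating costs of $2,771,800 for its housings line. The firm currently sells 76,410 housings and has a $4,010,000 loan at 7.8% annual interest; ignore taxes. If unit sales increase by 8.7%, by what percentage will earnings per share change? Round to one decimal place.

+63.9%

Contribution at this volume is 76,410 × $46.73 = $3,570,639.30.
Operating income = contribution − fixed costs = $3,570,639.30 − $2,771,800 = $798,839.30.
Interest = $312,780.00, so EBIT − I = $486,059.30.
DCL = total CM / (EBIT − I) = $3,570,639.30 / $486,059.30 = 7.3461.
%ΔEPS = DCL × %ΔSales = 7.3461 × +8.7% = +63.9%.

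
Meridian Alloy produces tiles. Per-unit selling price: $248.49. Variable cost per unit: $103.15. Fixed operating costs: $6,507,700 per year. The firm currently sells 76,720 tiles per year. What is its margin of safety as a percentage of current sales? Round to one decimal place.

41.6%

Each unit contributes $248.49 − $103.15 = $145.34. Break-even units = $6,507,700 ÷ $145.34 = 44,775.70; break-even revenue = 44,775.70 × $248.49 = $11,126,313.29.
Actual sales revenue = 76,720 × $248.49 = $19,064,152.80.
Margin of safety = ($19,064,152.80 − $11,126,313.29) ÷ $19,064,152.80 = 41.6%.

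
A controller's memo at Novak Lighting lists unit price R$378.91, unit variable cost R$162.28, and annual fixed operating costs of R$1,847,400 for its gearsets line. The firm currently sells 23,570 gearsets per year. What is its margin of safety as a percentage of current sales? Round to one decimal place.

Contribution margin per unit = R$378.91 − R$162.28 = R$216.63. Break-even units = R$1,847,400 ÷ R$216.63 = 8,527.90; break-even revenue = 8,527.90 × R$378.91 = R$3,231,308.38.
Actual sales revenue = 23,570 × R$378.91 = R$8,930,908.70.
Margin of safety = (R$8,930,908.70 − R$3,231,308.38) ÷ R$8,930,908.70 = 63.8%.

63.8%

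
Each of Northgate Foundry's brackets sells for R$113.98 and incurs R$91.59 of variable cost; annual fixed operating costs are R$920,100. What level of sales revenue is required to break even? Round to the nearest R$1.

Contribution margin per unit = R$113.98 − R$91.59 = R$22.39, a CM ratio of R$22.39 ÷ R$113.98 = 0.1964.
Break-even sales = FC ÷ CM ratio = R$920,100 × R$113.98 / R$22.39 = R$4,683,921.

R$4,683,921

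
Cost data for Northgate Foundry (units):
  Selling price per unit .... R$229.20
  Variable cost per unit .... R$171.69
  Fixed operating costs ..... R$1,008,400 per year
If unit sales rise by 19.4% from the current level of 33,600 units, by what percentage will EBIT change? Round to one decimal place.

+40.6%

At 33,600 units, contribution = 33,600 × R$57.51 = R$1,932,336.00.
Operating income = contribution − fixed costs = R$1,932,336.00 − R$1,008,400 = R$923,936.00.
Degree of operating leverage = R$1,932,336.00 / R$923,936.00 = 2.0914.
So EBIT moves 2.0914 × (+19.4%) = +40.6%.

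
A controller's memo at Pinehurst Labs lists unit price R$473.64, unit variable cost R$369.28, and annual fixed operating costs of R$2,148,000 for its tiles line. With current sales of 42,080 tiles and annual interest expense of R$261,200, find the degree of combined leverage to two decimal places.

2.22

At 42,080 units, contribution = 42,080 × R$104.36 = R$4,391,468.80.
Operating income = contribution − fixed costs = R$4,391,468.80 − R$2,148,000 = R$2,243,468.80. Interest = R$261,200.00, so EBIT − I = R$1,982,268.80.
DCL = contribution ÷ (EBIT − I) = R$4,391,468.80 ÷ R$1,982,268.80 = 2.2154.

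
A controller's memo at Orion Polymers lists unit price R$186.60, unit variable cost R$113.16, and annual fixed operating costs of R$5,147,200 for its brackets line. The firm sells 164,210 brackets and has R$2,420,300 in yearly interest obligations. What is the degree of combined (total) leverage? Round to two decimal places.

2.68

Total contribution margin = 164,210 × R$73.44 = R$12,059,582.40.
Subtracting fixed costs: EBIT = R$12,059,582.40 − R$5,147,200 = R$6,912,382.40. Interest = R$2,420,300.00.
DOL = R$12,059,582.40 ÷ R$6,912,382.40 = 1.7446; DFL = R$6,912,382.40 ÷ R$4,492,082.40 = 1.5388.
Combined leverage = 1.7446 × 1.5388 = 2.6846.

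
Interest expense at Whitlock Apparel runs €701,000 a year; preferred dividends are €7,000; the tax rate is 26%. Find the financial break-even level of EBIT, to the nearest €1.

Grossing the preferred dividend up to pre-tax terms: €7,000 / (1 − 0.26) = €9,459.46.
EPS = 0 when EBIT covers interest plus the pre-tax preferred burden: €701,000 + €9,459.46 = €710,459.46.

€710,459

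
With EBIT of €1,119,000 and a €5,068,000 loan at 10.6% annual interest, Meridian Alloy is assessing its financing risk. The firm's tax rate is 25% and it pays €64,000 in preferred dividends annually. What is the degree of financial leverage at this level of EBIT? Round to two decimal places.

Interest = €537,208.00.
Pre-tax preferred-dividend burden = €64,000 ÷ (1 − 0.25) = €85,333.33.
DFL = EBIT ÷ [EBIT − I − D_p/(1−t)] = €1,119,000 ÷ [€1,119,000 − €537,208.00 − €85,333.33] = €1,119,000 ÷ €496,458.67 = 2.2540.

2.25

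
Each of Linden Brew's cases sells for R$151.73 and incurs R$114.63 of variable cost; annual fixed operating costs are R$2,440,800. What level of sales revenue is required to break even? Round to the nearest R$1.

Contribution margin per unit = R$151.73 − R$114.63 = R$37.10, a CM ratio of R$37.10 ÷ R$151.73 = 0.2445.
Break-even revenue = fixed costs × price ÷ CM = R$2,440,800 × R$151.73 ÷ R$37.10 = R$9,982,280.

R$9,982,280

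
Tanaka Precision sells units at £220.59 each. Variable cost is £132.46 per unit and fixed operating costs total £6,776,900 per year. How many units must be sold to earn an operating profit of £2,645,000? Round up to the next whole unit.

Unit CM = price − variable cost = £220.59 − £132.46 = £88.13.
Required volume = (fixed costs + target profit) ÷ CM = (£6,776,900 + £2,645,000) ÷ £88.13 = 106,909.11, so 106,910 units.

106,910 units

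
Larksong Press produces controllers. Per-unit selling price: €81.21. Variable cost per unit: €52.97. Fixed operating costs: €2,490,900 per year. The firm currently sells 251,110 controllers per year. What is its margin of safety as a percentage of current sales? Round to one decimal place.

64.9%

Contribution margin per unit = €81.21 − €52.97 = €28.24. Break-even units = €2,490,900 ÷ €28.24 = 88,204.67; break-even revenue = 88,204.67 × €81.21 = €7,163,101.59.
Actual sales revenue = 251,110 × €81.21 = €20,392,643.10.
Margin of safety = (€20,392,643.10 − €7,163,101.59) ÷ €20,392,643.10 = 64.9%.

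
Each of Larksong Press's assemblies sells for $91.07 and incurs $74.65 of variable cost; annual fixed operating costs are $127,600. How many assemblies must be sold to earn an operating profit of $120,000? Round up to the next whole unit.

Contribution margin per unit = $91.07 − $74.65 = $16.42.
Required volume = (fixed costs + target profit) ÷ CM = ($127,600 + $120,000) ÷ $16.42 = 15,079.17, so 15,080 assemblies.

15,080 assemblies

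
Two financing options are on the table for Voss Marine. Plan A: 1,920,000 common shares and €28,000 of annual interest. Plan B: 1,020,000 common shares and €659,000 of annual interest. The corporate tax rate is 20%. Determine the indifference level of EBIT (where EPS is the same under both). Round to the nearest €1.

At indifference, (EBIT − 28,000)(1 − t)/1,920,000 = (EBIT − 659,000)(1 − t)/1,020,000.
The (1 − t) factor cancels: (EBIT − 28,000) × 1,020,000 = (EBIT − 659,000) × 1,920,000.
Solving, EBIT = (659,000·1,920,000 − 28,000·1,020,000) / (1,920,000 − 1,020,000) = 1,236,720,000,000 / 900,000 = 1,374,133.33.

€1,374,133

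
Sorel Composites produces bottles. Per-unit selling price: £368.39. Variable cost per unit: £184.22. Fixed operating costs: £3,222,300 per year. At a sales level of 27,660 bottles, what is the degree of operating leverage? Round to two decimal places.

Total contribution margin = 27,660 × £184.17 = £5,094,142.20.
EBIT = £5,094,142.20 − £3,222,300 = £1,871,842.20.
DOL = contribution ÷ EBIT = £5,094,142.20 ÷ £1,871,842.20 = 2.7215.

2.72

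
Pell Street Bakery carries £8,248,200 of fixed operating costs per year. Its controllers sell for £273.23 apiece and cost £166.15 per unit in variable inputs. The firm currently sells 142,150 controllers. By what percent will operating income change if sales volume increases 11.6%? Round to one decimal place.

+25.3%

At 142,150 units, contribution = 142,150 × £107.08 = £15,221,422.00.
Subtracting fixed costs: EBIT = £15,221,422.00 − £8,248,200 = £6,973,222.00.
DOL = contribution ÷ EBIT = £15,221,422.00 ÷ £6,973,222.00 = 2.1828.
Operating income changes by 2.1828 × +11.6% = +25.3%.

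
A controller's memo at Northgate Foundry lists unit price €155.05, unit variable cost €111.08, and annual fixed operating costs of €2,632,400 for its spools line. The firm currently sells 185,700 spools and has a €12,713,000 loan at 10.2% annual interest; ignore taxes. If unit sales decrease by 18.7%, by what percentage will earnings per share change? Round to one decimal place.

At 185,700 units, contribution = 185,700 × €43.97 = €8,165,229.00.
EBIT = €8,165,229.00 − €2,632,400 = €5,532,829.00.
Interest = €1,296,726.00, so EBIT − I = €4,236,103.00.
Degree of combined leverage = contribution ÷ (EBIT − I) = €8,165,229.00 ÷ €4,236,103.00 = 1.9275.
EPS therefore changes by 1.9275 × (-18.7%) = -36.0%.

-36.0%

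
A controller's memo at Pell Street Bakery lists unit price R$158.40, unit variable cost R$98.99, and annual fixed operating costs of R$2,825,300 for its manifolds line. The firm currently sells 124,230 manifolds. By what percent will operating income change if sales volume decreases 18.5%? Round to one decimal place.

At 124,230 units, contribution = 124,230 × R$59.41 = R$7,380,504.30.
Operating income = contribution − fixed costs = R$7,380,504.30 − R$2,825,300 = R$4,555,204.30.
Degree of operating leverage = R$7,380,504.30 / R$4,555,204.30 = 1.6202.
%ΔEBIT = DOL × %ΔSales = 1.6202 × -18.5% = -30.0%.

-30.0%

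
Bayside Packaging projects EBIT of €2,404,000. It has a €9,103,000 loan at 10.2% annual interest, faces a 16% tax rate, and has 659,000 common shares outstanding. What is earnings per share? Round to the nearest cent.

€1.88

Interest = €928,506.00, so EBT = €2,404,000 − €928,506.00 = €1,475,494.00.
After tax at 16%: net income = €1,475,494.00 × 0.84 = €1,239,414.96.
EPS = €1,239,414.96 ÷ 659,000 = €1.88.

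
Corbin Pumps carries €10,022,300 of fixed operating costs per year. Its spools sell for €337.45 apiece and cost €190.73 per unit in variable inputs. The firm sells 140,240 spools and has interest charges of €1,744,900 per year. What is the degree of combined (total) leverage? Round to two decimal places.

At 140,240 units, contribution = 140,240 × €146.72 = €20,576,012.80.
EBIT = €20,576,012.80 − €10,022,300 = €10,553,712.80. Interest = €1,744,900.00, so EBIT − I = €8,808,812.80.
Degree of total leverage = total CM / (EBIT − interest) = €20,576,012.80 / €8,808,812.80 = 2.3358.

2.34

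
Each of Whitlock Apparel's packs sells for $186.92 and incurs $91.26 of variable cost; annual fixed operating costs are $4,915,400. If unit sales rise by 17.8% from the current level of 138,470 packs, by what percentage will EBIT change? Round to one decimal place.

Contribution at this volume is 138,470 × $95.66 = $13,246,040.20.
Subtracting fixed costs: EBIT = $13,246,040.20 − $4,915,400 = $8,330,640.20.
Degree of operating leverage = $13,246,040.20 / $8,330,640.20 = 1.5900.
So EBIT moves 1.5900 × (+17.8%) = +28.3%.

+28.3%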